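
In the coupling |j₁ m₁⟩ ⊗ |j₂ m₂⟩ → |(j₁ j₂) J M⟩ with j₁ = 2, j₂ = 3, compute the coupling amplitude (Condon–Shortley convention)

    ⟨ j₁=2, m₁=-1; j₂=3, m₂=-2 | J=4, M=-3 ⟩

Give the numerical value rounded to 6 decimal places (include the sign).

√[9·1!3!5!/10! · 1!3!1!5!1!7!] = √(6480)
  +(−1)^0/∏(0,1,3,1,0,4)! = 1/144  (running 1/144)
  +(−1)^1/∏(1,0,2,0,1,5)! = -1/240  (running 1/360)
⟨..|..⟩ = √(6480)·(1/360) = +0.223607

+√(1/20) ≈ +0.223607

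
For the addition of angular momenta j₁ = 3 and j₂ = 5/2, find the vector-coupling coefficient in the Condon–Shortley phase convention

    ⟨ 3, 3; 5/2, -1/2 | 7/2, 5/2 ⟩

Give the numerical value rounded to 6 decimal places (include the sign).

+0.654654  (= +√(3/7))

triangle: 2!·4!·3!/10! = 288/3628800
(j±m)!: 6!·0!·2!·3!·6!·1! = 6220800
prefactor² = (2J+1)·Δ·N² = 27648/7
  k=0: +1/(0!·2!·0!·2!·4!·1!) = 1/96
Σ = 1/96  ⇒  CG² = 27648/7·1/96² = 3/7
CG = +√(3/7) = +0.654654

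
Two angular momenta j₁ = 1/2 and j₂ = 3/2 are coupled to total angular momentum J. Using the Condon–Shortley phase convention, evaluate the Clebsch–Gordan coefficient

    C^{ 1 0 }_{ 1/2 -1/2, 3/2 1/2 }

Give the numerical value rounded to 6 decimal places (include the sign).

−√(1/2) ≈ -0.707107

√[3·1!0!2!/4! · 0!1!2!1!1!1!] = √(1/2)
  +(−1)^1/∏(1,0,0,1,0,1)! = -1  (running -1)
⟨..|..⟩ = √(1/2)·(-1) = -0.707107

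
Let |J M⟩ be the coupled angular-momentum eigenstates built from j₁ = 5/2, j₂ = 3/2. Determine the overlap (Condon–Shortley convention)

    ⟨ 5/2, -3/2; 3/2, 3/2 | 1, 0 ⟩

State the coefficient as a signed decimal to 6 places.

triangle: 3!*2!*0!/6! = 12/720
(j±m)!: 1!*4!*3!*0!*1!*1! = 144
prefactor² = (2J+1)*Δ*N² = 36/5
  k=3: −1/(3!*0!*1!*0!*1!*0!) = -1/6
Σ = -1/6  ⇒  CG² = 36/5*(-1/6)² = 1/5
CG = −√(1/5) = -0.447214

-0.447214  (= −√(1/5))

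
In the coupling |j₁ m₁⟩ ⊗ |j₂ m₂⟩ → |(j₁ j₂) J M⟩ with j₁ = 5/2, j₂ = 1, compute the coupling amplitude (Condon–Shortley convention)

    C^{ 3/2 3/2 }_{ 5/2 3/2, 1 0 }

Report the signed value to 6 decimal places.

√[4·2!3!0!/6! · 4!1!1!1!3!0!] = √(48/5)
  +(−1)^1/∏(1,1,0,0,3,0)! = -1/6  (running -1/6)
⟨..|..⟩ = √(48/5)·(-1/6) = -0.516398

-0.516398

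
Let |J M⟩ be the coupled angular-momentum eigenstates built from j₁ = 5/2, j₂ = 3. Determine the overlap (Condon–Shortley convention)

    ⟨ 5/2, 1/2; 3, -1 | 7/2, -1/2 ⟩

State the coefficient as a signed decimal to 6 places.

triangle: 2!·3!·4!/10! = 288/3628800
(j±m)!: 3!·2!·2!·4!·3!·4! = 82944
prefactor² = (2J+1)·Δ·N² = 9216/175
  k=0: +1/(0!·2!·2!·2!·1!·2!) = 1/16
  k=1: −1/(1!·1!·1!·1!·2!·3!) = -1/12
  k=2: +1/(2!·0!·0!·0!·3!·4!) = 1/288
Σ = -5/288  ⇒  CG² = 9216/175·(-5/288)² = 1/63
CG = −√(1/63) = -0.125988

-0.125988  (= −√(1/63))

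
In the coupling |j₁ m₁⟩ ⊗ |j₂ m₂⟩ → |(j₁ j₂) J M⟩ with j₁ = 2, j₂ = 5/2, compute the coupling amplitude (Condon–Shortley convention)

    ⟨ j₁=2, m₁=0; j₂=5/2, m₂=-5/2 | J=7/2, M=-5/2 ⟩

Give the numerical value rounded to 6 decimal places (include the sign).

triangle: 1!·3!·4!/9! = 144/362880
(j±m)!: 2!·2!·0!·5!·1!·6! = 345600
prefactor² = (2J+1)·Δ·N² = 7680/7
  k=0: +1/(0!·1!·2!·0!·1!·4!) = 1/48
Σ = 1/48  ⇒  CG² = 7680/7·1/48² = 10/21
CG = +√(10/21) = +0.690066

+√(10/21) = +0.690066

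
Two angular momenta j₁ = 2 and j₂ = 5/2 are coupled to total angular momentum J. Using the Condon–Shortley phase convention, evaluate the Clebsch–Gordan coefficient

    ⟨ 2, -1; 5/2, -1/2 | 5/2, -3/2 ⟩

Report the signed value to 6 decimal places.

triangle: 2!·2!·3!/8! = 24/40320
(j±m)!: 1!·3!·2!·3!·1!·4! = 1728
prefactor² = (2J+1)·Δ·N² = 216/35
  k=1: −1/(1!·1!·2!·1!·0!·2!) = -1/4
  k=2: +1/(2!·0!·1!·0!·1!·3!) = 1/12
Σ = -1/6  ⇒  CG² = 216/35·(-1/6)² = 6/35
CG = −√(6/35) = -0.414039

−√(6/35) = -0.414039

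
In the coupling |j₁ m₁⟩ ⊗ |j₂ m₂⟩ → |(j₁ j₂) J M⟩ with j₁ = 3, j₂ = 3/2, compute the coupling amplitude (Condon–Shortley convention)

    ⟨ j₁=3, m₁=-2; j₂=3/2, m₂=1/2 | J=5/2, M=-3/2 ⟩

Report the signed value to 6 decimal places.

√[6·2!4!1!/8! · 1!5!2!1!1!4!] = √(288/7)
  +(−1)^1/∏(1,1,4,1,0,0)! = -1/24  (running -1/24)
  +(−1)^2/∏(2,0,3,0,1,1)! = 1/12  (running 1/24)
⟨..|..⟩ = √(288/7)·(1/24) = +0.267261

+0.267261  (= +√(1/14))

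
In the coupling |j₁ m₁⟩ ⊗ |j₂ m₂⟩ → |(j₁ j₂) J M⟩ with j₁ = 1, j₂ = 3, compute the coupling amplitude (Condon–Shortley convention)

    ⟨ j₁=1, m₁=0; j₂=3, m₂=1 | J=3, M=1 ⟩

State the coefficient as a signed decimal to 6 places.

−√(1/12) = -0.288675

triangle: 1!×1!×5!/8! = 120/40320
(j±m)!: 1!×1!×4!×2!×4!×2! = 2304
prefactor² = (2J+1)×Δ×N² = 48
  k=0: +1/(0!×1!×1!×4!×0!×1!) = 1/24
  k=1: −1/(1!×0!×0!×3!×1!×2!) = -1/12
Σ = -1/24  ⇒  CG² = 48×(-1/24)² = 1/12
CG = −√(1/12) = -0.288675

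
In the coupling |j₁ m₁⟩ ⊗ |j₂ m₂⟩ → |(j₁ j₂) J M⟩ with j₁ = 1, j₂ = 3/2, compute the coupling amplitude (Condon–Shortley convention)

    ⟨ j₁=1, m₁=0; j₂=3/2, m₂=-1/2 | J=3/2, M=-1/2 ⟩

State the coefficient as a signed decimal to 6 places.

+0.258199  (= +√(1/15))

√[4·1!1!2!/5! · 1!1!1!2!1!2!] = √(4/15)
  +(−1)^0/∏(0,1,1,1,0,1)! = 1  (running 1)
  +(−1)^1/∏(1,0,0,0,1,2)! = -1/2  (running 1/2)
⟨..|..⟩ = √(4/15)·(1/2) = +0.258199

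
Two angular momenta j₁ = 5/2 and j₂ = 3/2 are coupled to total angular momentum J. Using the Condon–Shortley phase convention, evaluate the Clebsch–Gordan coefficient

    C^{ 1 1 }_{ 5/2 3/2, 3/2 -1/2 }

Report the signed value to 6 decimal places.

−√(3/10) = -0.547723

j₁+j₂−J=3  J+j₁−j₂=2  J−j₁+j₂=0  j₁+j₂+J+1=6
(j₁±m₁, j₂±m₂, J±M) = (4,1,1,2,2,0)
P² = 24/5
sum k=1..1:
  [1] −1/4 = -1/4
S = -1/4
C² = P²·S² = 3/10 ; C = -0.547723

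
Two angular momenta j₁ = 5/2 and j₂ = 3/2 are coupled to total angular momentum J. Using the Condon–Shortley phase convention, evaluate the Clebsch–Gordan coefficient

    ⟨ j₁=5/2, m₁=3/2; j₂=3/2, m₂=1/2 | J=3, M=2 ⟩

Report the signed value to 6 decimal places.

+0.288675

j₁+j₂−J=1  J+j₁−j₂=4  J−j₁+j₂=2  j₁+j₂+J+1=8
(j₁±m₁, j₂±m₂, J±M) = (4,1,2,1,5,1)
P² = 48
sum k=0..1:
  [0] +1/12 = 1/12
  [1] −1/24 = -1/24
S = 1/24
C² = P²·S² = 1/12 ; C = +0.288675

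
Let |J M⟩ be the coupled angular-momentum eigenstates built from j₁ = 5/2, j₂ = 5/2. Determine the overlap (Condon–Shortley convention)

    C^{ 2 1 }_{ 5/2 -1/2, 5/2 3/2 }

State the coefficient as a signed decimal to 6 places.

+√(1/7) = +0.377964

√[5·3!2!2!/8! · 2!3!4!1!3!1!] = √(36/7)
  +(−1)^2/∏(2,1,1,2,1,0)! = 1/4  (running 1/4)
  +(−1)^3/∏(3,0,0,1,2,1)! = -1/12  (running 1/6)
⟨..|..⟩ = √(36/7)·(1/6) = +0.377964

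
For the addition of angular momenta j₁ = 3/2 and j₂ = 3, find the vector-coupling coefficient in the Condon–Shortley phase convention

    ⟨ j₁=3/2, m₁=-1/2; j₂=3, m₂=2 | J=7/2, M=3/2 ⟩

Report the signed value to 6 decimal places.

j₁+j₂−J=1  J+j₁−j₂=2  J−j₁+j₂=5  j₁+j₂+J+1=9
(j₁±m₁, j₂±m₂, J±M) = (1,2,5,1,5,2)
P² = 6400/21
sum k=0..1:
  [0] +1/240 = 1/240
  [1] −1/24 = -1/24
S = -3/80
C² = P²·S² = 3/7 ; C = -0.654654

-0.654654  (= −√(3/7))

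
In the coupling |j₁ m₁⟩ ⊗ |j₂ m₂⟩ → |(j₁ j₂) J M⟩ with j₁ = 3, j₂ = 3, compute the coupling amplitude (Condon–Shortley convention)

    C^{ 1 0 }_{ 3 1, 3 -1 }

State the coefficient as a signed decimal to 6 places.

+√(1/28) = +0.188982

√[3·5!1!1!/8! · 4!2!2!4!1!1!] = √(144/7)
  +(−1)^1/∏(1,4,1,1,0,0)! = -1/24  (running -1/24)
  +(−1)^2/∏(2,3,0,0,1,1)! = 1/12  (running 1/24)
⟨..|..⟩ = √(144/7)·(1/24) = +0.188982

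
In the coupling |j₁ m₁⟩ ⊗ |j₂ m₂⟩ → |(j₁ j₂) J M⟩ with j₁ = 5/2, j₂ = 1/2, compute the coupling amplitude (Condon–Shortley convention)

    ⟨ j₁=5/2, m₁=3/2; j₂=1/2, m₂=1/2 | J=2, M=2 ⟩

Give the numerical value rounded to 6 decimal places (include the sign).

−√(1/6) ≈ -0.408248

√[5·1!4!0!/6! · 4!1!1!0!4!0!] = √(96)
  +(−1)^1/∏(1,0,0,0,4,0)! = -1/24  (running -1/24)
⟨..|..⟩ = √(96)·(-1/24) = -0.408248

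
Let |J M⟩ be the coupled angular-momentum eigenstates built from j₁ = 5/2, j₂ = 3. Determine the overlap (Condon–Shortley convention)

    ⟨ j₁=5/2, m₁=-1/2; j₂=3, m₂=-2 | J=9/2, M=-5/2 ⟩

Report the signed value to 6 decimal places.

+√(49/198) ≈ +0.497468

j₁+j₂−J=1  J+j₁−j₂=4  J−j₁+j₂=5  j₁+j₂+J+1=11
(j₁±m₁, j₂±m₂, J±M) = (2,3,1,5,2,7)
P² = 115200/11
sum k=0..1:
  [0] +1/144 = 1/144
  [1] −1/480 = -1/480
S = 7/1440
C² = P²·S² = 49/198 ; C = +0.497468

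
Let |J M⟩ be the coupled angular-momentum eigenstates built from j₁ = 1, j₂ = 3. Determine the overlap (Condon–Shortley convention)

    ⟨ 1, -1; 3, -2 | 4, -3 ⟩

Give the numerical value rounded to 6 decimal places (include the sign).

√[9·0!2!6!/9! · 0!2!1!5!1!7!] = √(43200)
  +(−1)^0/∏(0,0,2,1,0,5)! = 1/240  (running 1/240)
⟨..|..⟩ = √(43200)·(1/240) = +0.866025

+√(3/4) ≈ +0.866025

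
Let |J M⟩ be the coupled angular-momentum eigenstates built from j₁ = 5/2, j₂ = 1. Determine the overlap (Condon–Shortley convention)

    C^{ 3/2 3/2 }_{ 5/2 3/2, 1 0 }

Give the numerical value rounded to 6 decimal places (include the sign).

triangle: 2!*3!*0!/6! = 12/720
(j±m)!: 4!*1!*1!*1!*3!*0! = 144
prefactor² = (2J+1)*Δ*N² = 48/5
  k=1: −1/(1!*1!*0!*0!*3!*0!) = -1/6
Σ = -1/6  ⇒  CG² = 48/5*(-1/6)² = 4/15
CG = −√(4/15) = -0.516398

−√(4/15) ≈ -0.516398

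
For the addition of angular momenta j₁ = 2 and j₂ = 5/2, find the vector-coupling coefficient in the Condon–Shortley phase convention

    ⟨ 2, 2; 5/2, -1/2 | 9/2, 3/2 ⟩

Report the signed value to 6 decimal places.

+√(5/42) = +0.345033

j₁+j₂−J=0  J+j₁−j₂=4  J−j₁+j₂=5  j₁+j₂+J+1=10
(j₁±m₁, j₂±m₂, J±M) = (4,0,2,3,6,3)
P² = 69120/7
sum k=0..0:
  [0] +1/288 = 1/288
S = 1/288
C² = P²·S² = 5/42 ; C = +0.345033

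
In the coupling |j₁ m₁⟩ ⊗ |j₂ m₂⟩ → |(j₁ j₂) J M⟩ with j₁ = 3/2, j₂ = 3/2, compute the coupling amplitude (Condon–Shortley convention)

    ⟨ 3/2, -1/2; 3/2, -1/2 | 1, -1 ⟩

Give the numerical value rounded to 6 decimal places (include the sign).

√[3·2!1!1!/5! · 1!2!1!2!0!2!] = √(2/5)
  +(−1)^1/∏(1,1,1,0,0,1)! = -1  (running -1)
⟨..|..⟩ = √(2/5)·(-1) = -0.632456

-0.632456  (= −√(2/5))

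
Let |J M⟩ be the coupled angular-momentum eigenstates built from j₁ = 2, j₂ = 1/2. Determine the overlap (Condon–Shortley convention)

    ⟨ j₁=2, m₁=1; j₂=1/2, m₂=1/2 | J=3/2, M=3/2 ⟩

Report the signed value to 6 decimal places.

−√(1/5) = -0.447214

√[4·1!3!0!/5! · 3!1!1!0!3!0!] = √(36/5)
  +(−1)^1/∏(1,0,0,0,3,0)! = -1/6  (running -1/6)
⟨..|..⟩ = √(36/5)·(-1/6) = -0.447214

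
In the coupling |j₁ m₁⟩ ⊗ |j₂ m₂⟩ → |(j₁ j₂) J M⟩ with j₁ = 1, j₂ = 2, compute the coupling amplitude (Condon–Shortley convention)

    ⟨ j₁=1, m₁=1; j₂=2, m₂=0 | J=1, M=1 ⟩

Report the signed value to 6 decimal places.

+√(1/10) = +0.316228

j₁+j₂−J=2  J+j₁−j₂=0  J−j₁+j₂=2  j₁+j₂+J+1=5
(j₁±m₁, j₂±m₂, J±M) = (2,0,2,2,2,0)
P² = 8/5
sum k=0..0:
  [0] +1/4 = 1/4
S = 1/4
C² = P²·S² = 1/10 ; C = +0.316228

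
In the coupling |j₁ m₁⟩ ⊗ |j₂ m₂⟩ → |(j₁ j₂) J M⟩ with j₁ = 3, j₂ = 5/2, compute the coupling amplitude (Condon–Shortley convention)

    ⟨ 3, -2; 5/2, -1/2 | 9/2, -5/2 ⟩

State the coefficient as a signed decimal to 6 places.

-0.497468

j₁+j₂−J=1  J+j₁−j₂=5  J−j₁+j₂=4  j₁+j₂+J+1=11
(j₁±m₁, j₂±m₂, J±M) = (1,5,2,3,2,7)
P² = 115200/11
sum k=0..1:
  [0] +1/480 = 1/480
  [1] −1/144 = -1/144
S = -7/1440
C² = P²·S² = 49/198 ; C = -0.497468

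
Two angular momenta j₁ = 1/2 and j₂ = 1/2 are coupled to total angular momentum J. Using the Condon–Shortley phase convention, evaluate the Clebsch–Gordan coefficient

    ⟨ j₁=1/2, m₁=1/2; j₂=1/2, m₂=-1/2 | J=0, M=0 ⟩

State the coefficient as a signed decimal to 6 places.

+0.707107  (= +√(1/2))

√[1·1!0!0!/2! · 1!0!0!1!0!0!] = √(1/2)
  +(−1)^0/∏(0,1,0,0,0,0)! = 1  (running 1)
⟨..|..⟩ = √(1/2)·(1) = +0.707107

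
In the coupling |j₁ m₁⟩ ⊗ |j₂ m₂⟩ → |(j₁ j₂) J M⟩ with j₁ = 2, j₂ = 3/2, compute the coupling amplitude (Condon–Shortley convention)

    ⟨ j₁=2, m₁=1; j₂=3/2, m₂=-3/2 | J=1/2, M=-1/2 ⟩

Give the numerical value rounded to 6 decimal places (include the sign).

√[2·3!1!0!/5! · 3!1!0!3!0!1!] = √(18/5)
  +(−1)^0/∏(0,3,1,0,0,0)! = 1/6  (running 1/6)
⟨..|..⟩ = √(18/5)·(1/6) = +0.316228

+√(1/10) ≈ +0.316228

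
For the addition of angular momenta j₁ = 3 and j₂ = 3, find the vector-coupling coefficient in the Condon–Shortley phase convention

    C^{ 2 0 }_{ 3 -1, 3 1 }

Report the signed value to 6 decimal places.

triangle: 4!*2!*2!/9! = 96/362880
(j±m)!: 2!*4!*4!*2!*2!*2! = 9216
prefactor² = (2J+1)*Δ*N² = 256/21
  k=2: +1/(2!*2!*2!*2!*0!*0!) = 1/16
  k=3: −1/(3!*1!*1!*1!*1!*1!) = -1/6
  k=4: +1/(4!*0!*0!*0!*2!*2!) = 1/96
Σ = -3/32  ⇒  CG² = 256/21*(-3/32)² = 3/28
CG = −√(3/28) = -0.327327

-0.327327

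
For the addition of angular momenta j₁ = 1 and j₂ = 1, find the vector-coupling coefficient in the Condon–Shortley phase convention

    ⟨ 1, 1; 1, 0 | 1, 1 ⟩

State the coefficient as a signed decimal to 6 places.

j₁+j₂−J=1  J+j₁−j₂=1  J−j₁+j₂=1  j₁+j₂+J+1=4
(j₁±m₁, j₂±m₂, J±M) = (2,0,1,1,2,0)
P² = 1/2
sum k=0..0:
  [0] +1/1 = 1
S = 1
C² = P²·S² = 1/2 ; C = +0.707107

+√(1/2) = +0.707107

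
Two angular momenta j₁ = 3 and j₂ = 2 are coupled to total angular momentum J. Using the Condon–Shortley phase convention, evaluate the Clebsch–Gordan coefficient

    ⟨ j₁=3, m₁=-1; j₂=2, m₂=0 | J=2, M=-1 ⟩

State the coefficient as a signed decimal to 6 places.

triangle: 3!·3!·1!/8! = 36/40320
(j±m)!: 2!·4!·2!·2!·1!·3! = 1152
prefactor² = (2J+1)·Δ·N² = 36/7
  k=1: −1/(1!·2!·3!·1!·0!·0!) = -1/12
  k=2: +1/(2!·1!·2!·0!·1!·1!) = 1/4
Σ = 1/6  ⇒  CG² = 36/7·1/6² = 1/7
CG = +√(1/7) = +0.377964

+0.377964  (= +√(1/7))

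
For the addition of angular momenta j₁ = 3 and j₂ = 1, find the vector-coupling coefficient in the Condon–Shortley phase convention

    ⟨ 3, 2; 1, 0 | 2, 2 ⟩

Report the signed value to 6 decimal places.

-0.487950

√[5·2!4!0!/7! · 5!1!1!1!4!0!] = √(960/7)
  +(−1)^1/∏(1,1,0,0,4,0)! = -1/24  (running -1/24)
⟨..|..⟩ = √(960/7)·(-1/24) = -0.487950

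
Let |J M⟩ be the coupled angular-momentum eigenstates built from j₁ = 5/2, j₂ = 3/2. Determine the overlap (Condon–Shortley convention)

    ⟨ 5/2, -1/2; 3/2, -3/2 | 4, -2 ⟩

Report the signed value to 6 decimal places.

√[9·0!5!3!/9! · 2!3!0!3!2!6!] = √(12960/7)
  +(−1)^0/∏(0,0,3,0,2,3)! = 1/72  (running 1/72)
⟨..|..⟩ = √(12960/7)·(1/72) = +0.597614

+0.597614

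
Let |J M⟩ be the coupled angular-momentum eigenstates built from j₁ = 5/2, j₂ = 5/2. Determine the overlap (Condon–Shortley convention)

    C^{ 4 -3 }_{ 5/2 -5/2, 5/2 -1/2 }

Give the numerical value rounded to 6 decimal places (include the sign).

-0.707107  (= −√(1/2))

triangle: 1!·4!·4!/10! = 576/3628800
(j±m)!: 0!·5!·2!·3!·1!·7! = 7257600
prefactor² = (2J+1)·Δ·N² = 10368
  k=1: −1/(1!·0!·4!·1!·0!·3!) = -1/144
Σ = -1/144  ⇒  CG² = 10368·(-1/144)² = 1/2
CG = −√(1/2) = -0.707107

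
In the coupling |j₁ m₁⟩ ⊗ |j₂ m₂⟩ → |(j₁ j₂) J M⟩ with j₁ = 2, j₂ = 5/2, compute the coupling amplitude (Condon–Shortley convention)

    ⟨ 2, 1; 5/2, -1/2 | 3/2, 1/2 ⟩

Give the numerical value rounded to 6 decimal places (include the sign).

triangle: 3!·1!·2!/7! = 12/5040
(j±m)!: 3!·1!·2!·3!·2!·1! = 144
prefactor² = (2J+1)·Δ·N² = 48/35
  k=0: +1/(0!·3!·1!·2!·0!·0!) = 1/12
  k=1: −1/(1!·2!·0!·1!·1!·1!) = -1/2
Σ = -5/12  ⇒  CG² = 48/35·(-5/12)² = 5/21
CG = −√(5/21) = -0.487950

-0.487950  (= −√(5/21))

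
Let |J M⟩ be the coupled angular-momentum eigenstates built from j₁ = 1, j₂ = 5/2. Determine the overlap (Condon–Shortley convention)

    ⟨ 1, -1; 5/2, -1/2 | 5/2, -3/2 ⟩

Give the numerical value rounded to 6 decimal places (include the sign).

-0.676123  (= −√(16/35))

j₁+j₂−J=1  J+j₁−j₂=1  J−j₁+j₂=4  j₁+j₂+J+1=7
(j₁±m₁, j₂±m₂, J±M) = (0,2,2,3,1,4)
P² = 576/35
sum k=1..1:
  [1] −1/6 = -1/6
S = -1/6
C² = P²·S² = 16/35 ; C = -0.676123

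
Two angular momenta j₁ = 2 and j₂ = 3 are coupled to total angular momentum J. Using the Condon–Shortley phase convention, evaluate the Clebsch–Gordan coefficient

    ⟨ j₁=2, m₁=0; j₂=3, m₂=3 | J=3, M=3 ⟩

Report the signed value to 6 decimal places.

+√(5/12) = +0.645497

√[7·2!2!4!/9! · 2!2!6!0!6!0!] = √(3840)
  +(−1)^2/∏(2,0,0,4,2,0)! = 1/96  (running 1/96)
⟨..|..⟩ = √(3840)·(1/96) = +0.645497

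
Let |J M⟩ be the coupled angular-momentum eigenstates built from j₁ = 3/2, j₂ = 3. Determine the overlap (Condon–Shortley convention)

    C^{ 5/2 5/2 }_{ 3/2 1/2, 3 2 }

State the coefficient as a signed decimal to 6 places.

triangle: 2!×1!×4!/8! = 48/40320
(j±m)!: 2!×1!×5!×1!×5!×0! = 28800
prefactor² = (2J+1)×Δ×N² = 1440/7
  k=1: −1/(1!×1!×0!×4!×1!×0!) = -1/24
Σ = -1/24  ⇒  CG² = 1440/7×(-1/24)² = 5/14
CG = −√(5/14) = -0.597614

-0.597614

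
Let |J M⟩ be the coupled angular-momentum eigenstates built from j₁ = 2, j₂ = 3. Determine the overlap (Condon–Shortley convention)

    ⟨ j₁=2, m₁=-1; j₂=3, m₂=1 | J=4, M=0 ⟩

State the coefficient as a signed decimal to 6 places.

j₁+j₂−J=1  J+j₁−j₂=3  J−j₁+j₂=5  j₁+j₂+J+1=10
(j₁±m₁, j₂±m₂, J±M) = (1,3,4,2,4,4)
P² = 10368/35
sum k=0..1:
  [0] +1/144 = 1/144
  [1] −1/24 = -1/24
S = -5/144
C² = P²·S² = 5/14 ; C = -0.597614

−√(5/14) = -0.597614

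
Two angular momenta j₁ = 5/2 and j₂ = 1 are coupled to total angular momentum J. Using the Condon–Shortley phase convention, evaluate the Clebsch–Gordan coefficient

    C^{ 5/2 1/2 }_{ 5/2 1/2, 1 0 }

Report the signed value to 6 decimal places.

j₁+j₂−J=1  J+j₁−j₂=4  J−j₁+j₂=1  j₁+j₂+J+1=7
(j₁±m₁, j₂±m₂, J±M) = (3,2,1,1,3,2)
P² = 144/35
sum k=0..1:
  [0] +1/4 = 1/4
  [1] −1/6 = -1/6
S = 1/12
C² = P²·S² = 1/35 ; C = +0.169031

+√(1/35) = +0.169031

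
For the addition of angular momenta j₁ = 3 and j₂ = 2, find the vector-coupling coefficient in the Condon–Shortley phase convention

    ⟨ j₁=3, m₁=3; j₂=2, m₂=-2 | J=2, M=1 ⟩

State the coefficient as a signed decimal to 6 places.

√[5·3!3!1!/8! · 6!0!0!4!3!1!] = √(3240/7)
  +(−1)^0/∏(0,3,0,0,3,1)! = 1/36  (running 1/36)
⟨..|..⟩ = √(3240/7)·(1/36) = +0.597614

+√(5/14) ≈ +0.597614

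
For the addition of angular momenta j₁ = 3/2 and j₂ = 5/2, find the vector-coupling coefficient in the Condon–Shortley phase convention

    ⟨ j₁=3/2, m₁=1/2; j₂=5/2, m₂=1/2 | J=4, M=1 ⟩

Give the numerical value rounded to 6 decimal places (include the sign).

√[9·0!3!5!/9! · 2!1!3!2!5!3!] = √(2160/7)
  +(−1)^0/∏(0,0,1,3,2,2)! = 1/24  (running 1/24)
⟨..|..⟩ = √(2160/7)·(1/24) = +0.731925

+0.731925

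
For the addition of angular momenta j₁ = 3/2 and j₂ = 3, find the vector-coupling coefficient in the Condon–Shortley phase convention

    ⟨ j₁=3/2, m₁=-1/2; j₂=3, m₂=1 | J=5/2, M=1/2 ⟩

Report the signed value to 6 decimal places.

−√(1/70) ≈ -0.119523

√[6·2!1!4!/8! · 1!2!4!2!3!2!] = √(288/35)
  +(−1)^1/∏(1,1,1,3,0,1)! = -1/6  (running -1/6)
  +(−1)^2/∏(2,0,0,2,1,2)! = 1/8  (running -1/24)
⟨..|..⟩ = √(288/35)·(-1/24) = -0.119523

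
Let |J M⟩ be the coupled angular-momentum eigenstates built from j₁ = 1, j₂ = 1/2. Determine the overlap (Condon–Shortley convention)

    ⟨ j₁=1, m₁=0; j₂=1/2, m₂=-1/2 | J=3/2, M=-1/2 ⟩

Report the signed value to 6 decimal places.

triangle: 0!·2!·1!/4! = 2/24
(j±m)!: 1!·1!·0!·1!·1!·2! = 2
prefactor² = (2J+1)·Δ·N² = 2/3
  k=0: +1/(0!·0!·1!·0!·1!·1!) = 1
Σ = 1  ⇒  CG² = 2/3·1² = 2/3
CG = +√(2/3) = +0.816497

+0.816497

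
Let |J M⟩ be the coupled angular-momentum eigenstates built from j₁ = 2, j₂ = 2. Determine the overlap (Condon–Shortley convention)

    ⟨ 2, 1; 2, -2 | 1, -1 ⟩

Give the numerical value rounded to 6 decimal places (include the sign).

j₁+j₂−J=3  J+j₁−j₂=1  J−j₁+j₂=1  j₁+j₂+J+1=6
(j₁±m₁, j₂±m₂, J±M) = (3,1,0,4,0,2)
P² = 36/5
sum k=0..0:
  [0] +1/6 = 1/6
S = 1/6
C² = P²·S² = 1/5 ; C = +0.447214

+√(1/5) = +0.447214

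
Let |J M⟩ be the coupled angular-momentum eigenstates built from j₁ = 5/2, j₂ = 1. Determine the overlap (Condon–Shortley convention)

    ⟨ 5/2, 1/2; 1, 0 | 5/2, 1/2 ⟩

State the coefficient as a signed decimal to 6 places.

√[6·1!4!1!/7! · 3!2!1!1!3!2!] = √(144/35)
  +(−1)^0/∏(0,1,2,1,2,0)! = 1/4  (running 1/4)
  +(−1)^1/∏(1,0,1,0,3,1)! = -1/6  (running 1/12)
⟨..|..⟩ = √(144/35)·(1/12) = +0.169031

+√(1/35) = +0.169031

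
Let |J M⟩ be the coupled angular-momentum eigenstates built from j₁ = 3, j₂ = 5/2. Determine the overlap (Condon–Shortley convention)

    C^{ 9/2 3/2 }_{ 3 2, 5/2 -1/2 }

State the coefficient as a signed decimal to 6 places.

+0.604815

√[10·1!5!4!/11! · 5!1!2!3!6!3!] = √(345600/77)
  +(−1)^0/∏(0,1,1,2,4,2)! = 1/96  (running 1/96)
  +(−1)^1/∏(1,0,0,1,5,3)! = -1/720  (running 13/1440)
⟨..|..⟩ = √(345600/77)·(13/1440) = +0.604815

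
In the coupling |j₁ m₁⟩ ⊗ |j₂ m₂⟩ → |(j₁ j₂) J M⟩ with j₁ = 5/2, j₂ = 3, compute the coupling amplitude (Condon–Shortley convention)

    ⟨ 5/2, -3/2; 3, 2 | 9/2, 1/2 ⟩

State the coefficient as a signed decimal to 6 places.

j₁+j₂−J=1  J+j₁−j₂=4  J−j₁+j₂=5  j₁+j₂+J+1=11
(j₁±m₁, j₂±m₂, J±M) = (1,4,5,1,5,4)
P² = 460800/77
sum k=0..1:
  [0] +1/2880 = 1/2880
  [1] −1/144 = -1/144
S = -19/2880
C² = P²·S² = 361/1386 ; C = -0.510355

-0.510355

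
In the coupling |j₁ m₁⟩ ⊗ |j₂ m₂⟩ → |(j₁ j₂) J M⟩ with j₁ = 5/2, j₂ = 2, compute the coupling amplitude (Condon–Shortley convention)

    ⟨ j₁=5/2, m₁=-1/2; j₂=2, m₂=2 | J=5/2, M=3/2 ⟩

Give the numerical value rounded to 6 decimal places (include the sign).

√[6·2!3!2!/8! · 2!3!4!0!4!1!] = √(864/35)
  +(−1)^2/∏(2,0,1,2,2,0)! = 1/8  (running 1/8)
⟨..|..⟩ = √(864/35)·(1/8) = +0.621059

+0.621059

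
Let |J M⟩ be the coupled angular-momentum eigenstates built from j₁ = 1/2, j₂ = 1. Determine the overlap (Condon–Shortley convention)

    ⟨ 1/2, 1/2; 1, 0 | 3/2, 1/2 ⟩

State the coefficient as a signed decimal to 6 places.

+√(2/3) ≈ +0.816497

triangle: 0!*1!*2!/4! = 2/24
(j±m)!: 1!*0!*1!*1!*2!*1! = 2
prefactor² = (2J+1)*Δ*N² = 2/3
  k=0: +1/(0!*0!*0!*1!*1!*1!) = 1
Σ = 1  ⇒  CG² = 2/3*1² = 2/3
CG = +√(2/3) = +0.816497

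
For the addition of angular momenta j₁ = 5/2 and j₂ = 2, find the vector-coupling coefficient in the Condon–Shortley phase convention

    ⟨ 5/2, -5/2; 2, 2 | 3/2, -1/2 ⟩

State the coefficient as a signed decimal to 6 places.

−√(8/21) = -0.617213

triangle: 3!*2!*1!/7! = 12/5040
(j±m)!: 0!*5!*4!*0!*1!*2! = 5760
prefactor² = (2J+1)*Δ*N² = 384/7
  k=3: −1/(3!*0!*2!*1!*0!*0!) = -1/12
Σ = -1/12  ⇒  CG² = 384/7*(-1/12)² = 8/21
CG = −√(8/21) = -0.617213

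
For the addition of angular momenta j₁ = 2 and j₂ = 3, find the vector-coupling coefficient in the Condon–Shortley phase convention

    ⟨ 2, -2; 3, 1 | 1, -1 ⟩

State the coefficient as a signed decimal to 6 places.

+√(1/35) ≈ +0.169031

j₁+j₂−J=4  J+j₁−j₂=0  J−j₁+j₂=2  j₁+j₂+J+1=7
(j₁±m₁, j₂±m₂, J±M) = (0,4,4,2,0,2)
P² = 2304/35
sum k=4..4:
  [4] +1/48 = 1/48
S = 1/48
C² = P²·S² = 1/35 ; C = +0.169031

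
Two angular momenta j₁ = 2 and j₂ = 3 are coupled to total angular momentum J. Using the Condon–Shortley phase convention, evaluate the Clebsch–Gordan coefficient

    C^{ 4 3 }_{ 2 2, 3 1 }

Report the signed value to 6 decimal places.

j₁+j₂−J=1  J+j₁−j₂=3  J−j₁+j₂=5  j₁+j₂+J+1=10
(j₁±m₁, j₂±m₂, J±M) = (4,0,4,2,7,1)
P² = 10368
sum k=0..0:
  [0] +1/144 = 1/144
S = 1/144
C² = P²·S² = 1/2 ; C = +0.707107

+0.707107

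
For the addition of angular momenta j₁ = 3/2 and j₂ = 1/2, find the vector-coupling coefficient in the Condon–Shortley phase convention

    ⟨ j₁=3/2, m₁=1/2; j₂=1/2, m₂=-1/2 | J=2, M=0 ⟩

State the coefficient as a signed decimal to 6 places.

triangle: 0!*3!*1!/5! = 6/120
(j±m)!: 2!*1!*0!*1!*2!*2! = 8
prefactor² = (2J+1)*Δ*N² = 2
  k=0: +1/(0!*0!*1!*0!*2!*1!) = 1/2
Σ = 1/2  ⇒  CG² = 2*1/2² = 1/2
CG = +√(1/2) = +0.707107

+√(1/2) = +0.707107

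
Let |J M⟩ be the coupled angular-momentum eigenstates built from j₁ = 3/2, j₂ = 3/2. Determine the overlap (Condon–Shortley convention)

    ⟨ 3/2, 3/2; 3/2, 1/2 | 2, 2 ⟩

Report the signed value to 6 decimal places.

+√(1/2) = +0.707107

j₁+j₂−J=1  J+j₁−j₂=2  J−j₁+j₂=2  j₁+j₂+J+1=6
(j₁±m₁, j₂±m₂, J±M) = (3,0,2,1,4,0)
P² = 8
sum k=0..0:
  [0] +1/4 = 1/4
S = 1/4
C² = P²·S² = 1/2 ; C = +0.707107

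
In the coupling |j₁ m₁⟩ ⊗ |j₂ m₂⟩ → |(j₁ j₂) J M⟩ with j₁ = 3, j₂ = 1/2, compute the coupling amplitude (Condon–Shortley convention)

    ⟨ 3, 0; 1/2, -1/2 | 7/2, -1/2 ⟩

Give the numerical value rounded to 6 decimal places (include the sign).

+√(4/7) ≈ +0.755929

√[8·0!6!1!/8! · 3!3!0!1!3!4!] = √(5184/7)
  +(−1)^0/∏(0,0,3,0,3,1)! = 1/36  (running 1/36)
⟨..|..⟩ = √(5184/7)·(1/36) = +0.755929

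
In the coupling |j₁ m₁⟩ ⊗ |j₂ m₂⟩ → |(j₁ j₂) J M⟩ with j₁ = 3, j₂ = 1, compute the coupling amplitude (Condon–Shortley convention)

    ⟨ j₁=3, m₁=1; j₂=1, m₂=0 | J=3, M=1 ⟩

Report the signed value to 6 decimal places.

√[7·1!5!1!/8! · 4!2!1!1!4!2!] = √(48)
  +(−1)^0/∏(0,1,2,1,3,0)! = 1/12  (running 1/12)
  +(−1)^1/∏(1,0,1,0,4,1)! = -1/24  (running 1/24)
⟨..|..⟩ = √(48)·(1/24) = +0.288675

+0.288675  (= +√(1/12))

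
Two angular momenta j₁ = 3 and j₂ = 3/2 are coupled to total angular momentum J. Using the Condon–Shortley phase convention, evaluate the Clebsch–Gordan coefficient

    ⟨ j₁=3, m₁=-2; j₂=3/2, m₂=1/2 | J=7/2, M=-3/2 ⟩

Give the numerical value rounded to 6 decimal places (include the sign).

triangle: 1!×5!×2!/9! = 240/362880
(j±m)!: 1!×5!×2!×1!×2!×5! = 57600
prefactor² = (2J+1)×Δ×N² = 6400/21
  k=0: +1/(0!×1!×5!×2!×0!×0!) = 1/240
  k=1: −1/(1!×0!×4!×1!×1!×1!) = -1/24
Σ = -3/80  ⇒  CG² = 6400/21×(-3/80)² = 3/7
CG = −√(3/7) = -0.654654

−√(3/7) ≈ -0.654654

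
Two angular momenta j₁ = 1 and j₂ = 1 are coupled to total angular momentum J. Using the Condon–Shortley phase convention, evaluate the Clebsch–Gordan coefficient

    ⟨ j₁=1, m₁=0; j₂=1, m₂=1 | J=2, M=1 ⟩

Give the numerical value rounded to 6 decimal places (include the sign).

triangle: 0!·2!·2!/5! = 4/120
(j±m)!: 1!·1!·2!·0!·3!·1! = 12
prefactor² = (2J+1)·Δ·N² = 2
  k=0: +1/(0!·0!·1!·2!·1!·0!) = 1/2
Σ = 1/2  ⇒  CG² = 2·1/2² = 1/2
CG = +√(1/2) = +0.707107

+√(1/2) ≈ +0.707107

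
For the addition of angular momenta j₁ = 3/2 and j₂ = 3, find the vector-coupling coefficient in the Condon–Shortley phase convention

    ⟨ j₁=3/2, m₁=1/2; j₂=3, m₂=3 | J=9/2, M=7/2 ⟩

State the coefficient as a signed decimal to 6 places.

triangle: 0!·3!·6!/10! = 4320/3628800
(j±m)!: 2!·1!·6!·0!·8!·1! = 58060800
prefactor² = (2J+1)·Δ·N² = 691200
  k=0: +1/(0!·0!·1!·6!·2!·0!) = 1/1440
Σ = 1/1440  ⇒  CG² = 691200·1/1440² = 1/3
CG = +√(1/3) = +0.577350

+√(1/3) ≈ +0.577350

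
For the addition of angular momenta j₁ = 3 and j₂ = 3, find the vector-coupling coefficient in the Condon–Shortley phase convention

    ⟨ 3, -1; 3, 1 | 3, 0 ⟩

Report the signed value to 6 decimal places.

triangle: 3!*3!*3!/10! = 216/3628800
(j±m)!: 2!*4!*4!*2!*3!*3! = 82944
prefactor² = (2J+1)*Δ*N² = 864/25
  k=1: −1/(1!*2!*3!*3!*0!*0!) = -1/72
  k=2: +1/(2!*1!*2!*2!*1!*1!) = 1/8
  k=3: −1/(3!*0!*1!*1!*2!*2!) = -1/24
Σ = 5/72  ⇒  CG² = 864/25*5/72² = 1/6
CG = +√(1/6) = +0.408248

+√(1/6) = +0.408248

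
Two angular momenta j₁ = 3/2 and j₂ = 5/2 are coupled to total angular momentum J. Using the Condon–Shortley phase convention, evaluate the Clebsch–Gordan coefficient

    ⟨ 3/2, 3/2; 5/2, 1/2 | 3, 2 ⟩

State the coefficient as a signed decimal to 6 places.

+0.707107

triangle: 1!×2!×4!/8! = 48/40320
(j±m)!: 3!×0!×3!×2!×5!×1! = 8640
prefactor² = (2J+1)×Δ×N² = 72
  k=0: +1/(0!×1!×0!×3!×2!×1!) = 1/12
Σ = 1/12  ⇒  CG² = 72×1/12² = 1/2
CG = +√(1/2) = +0.707107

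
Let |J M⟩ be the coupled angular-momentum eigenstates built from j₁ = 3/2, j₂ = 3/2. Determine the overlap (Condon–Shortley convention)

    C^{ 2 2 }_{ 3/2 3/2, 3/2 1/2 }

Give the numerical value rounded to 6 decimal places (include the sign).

+0.707107

j₁+j₂−J=1  J+j₁−j₂=2  J−j₁+j₂=2  j₁+j₂+J+1=6
(j₁±m₁, j₂±m₂, J±M) = (3,0,2,1,4,0)
P² = 8
sum k=0..0:
  [0] +1/4 = 1/4
S = 1/4
C² = P²·S² = 1/2 ; C = +0.707107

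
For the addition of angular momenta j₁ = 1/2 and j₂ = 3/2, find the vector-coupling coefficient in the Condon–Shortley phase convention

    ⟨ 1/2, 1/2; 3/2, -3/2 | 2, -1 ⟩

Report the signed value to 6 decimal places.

+√(1/4) = +0.500000

j₁+j₂−J=0  J+j₁−j₂=1  J−j₁+j₂=3  j₁+j₂+J+1=5
(j₁±m₁, j₂±m₂, J±M) = (1,0,0,3,1,3)
P² = 9
sum k=0..0:
  [0] +1/6 = 1/6
S = 1/6
C² = P²·S² = 1/4 ; C = +0.500000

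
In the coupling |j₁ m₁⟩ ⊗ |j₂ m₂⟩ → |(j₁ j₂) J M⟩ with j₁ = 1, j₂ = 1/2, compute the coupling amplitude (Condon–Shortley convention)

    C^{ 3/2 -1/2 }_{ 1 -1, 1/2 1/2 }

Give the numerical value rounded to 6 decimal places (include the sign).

j₁+j₂−J=0  J+j₁−j₂=2  J−j₁+j₂=1  j₁+j₂+J+1=4
(j₁±m₁, j₂±m₂, J±M) = (0,2,1,0,1,2)
P² = 4/3
sum k=0..0:
  [0] +1/2 = 1/2
S = 1/2
C² = P²·S² = 1/3 ; C = +0.577350

+√(1/3) = +0.577350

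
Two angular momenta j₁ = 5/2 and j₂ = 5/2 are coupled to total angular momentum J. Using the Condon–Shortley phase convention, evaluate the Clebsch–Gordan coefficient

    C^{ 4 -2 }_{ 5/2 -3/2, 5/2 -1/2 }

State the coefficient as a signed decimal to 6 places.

-0.422577  (= −√(5/28))

j₁+j₂−J=1  J+j₁−j₂=4  J−j₁+j₂=4  j₁+j₂+J+1=10
(j₁±m₁, j₂±m₂, J±M) = (1,4,2,3,2,6)
P² = 20736/35
sum k=0..1:
  [0] +1/96 = 1/96
  [1] −1/36 = -1/36
S = -5/288
C² = P²·S² = 5/28 ; C = -0.422577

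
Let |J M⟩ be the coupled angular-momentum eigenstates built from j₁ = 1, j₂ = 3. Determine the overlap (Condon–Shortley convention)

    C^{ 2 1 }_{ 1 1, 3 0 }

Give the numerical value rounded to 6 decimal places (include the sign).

+0.377964  (= +√(1/7))

triangle: 2!×0!×4!/7! = 48/5040
(j±m)!: 2!×0!×3!×3!×3!×1! = 432
prefactor² = (2J+1)×Δ×N² = 144/7
  k=0: +1/(0!×2!×0!×3!×0!×1!) = 1/12
Σ = 1/12  ⇒  CG² = 144/7×1/12² = 1/7
CG = +√(1/7) = +0.377964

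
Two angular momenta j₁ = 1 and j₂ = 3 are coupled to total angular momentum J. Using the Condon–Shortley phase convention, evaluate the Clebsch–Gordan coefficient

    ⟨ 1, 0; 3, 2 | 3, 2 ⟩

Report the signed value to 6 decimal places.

triangle: 1!·1!·5!/8! = 120/40320
(j±m)!: 1!·1!·5!·1!·5!·1! = 14400
prefactor² = (2J+1)·Δ·N² = 300
  k=0: +1/(0!·1!·1!·5!·0!·0!) = 1/120
  k=1: −1/(1!·0!·0!·4!·1!·1!) = -1/24
Σ = -1/30  ⇒  CG² = 300·(-1/30)² = 1/3
CG = −√(1/3) = -0.577350

-0.577350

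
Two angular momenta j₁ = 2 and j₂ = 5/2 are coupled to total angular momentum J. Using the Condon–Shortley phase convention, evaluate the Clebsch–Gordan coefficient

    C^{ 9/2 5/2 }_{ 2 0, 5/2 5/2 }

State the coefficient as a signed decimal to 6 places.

triangle: 0!·4!·5!/10! = 2880/3628800
(j±m)!: 2!·2!·5!·0!·7!·2! = 4838400
prefactor² = (2J+1)·Δ·N² = 38400
  k=0: +1/(0!·0!·2!·5!·2!·0!) = 1/480
Σ = 1/480  ⇒  CG² = 38400·1/480² = 1/6
CG = +√(1/6) = +0.408248

+√(1/6) ≈ +0.408248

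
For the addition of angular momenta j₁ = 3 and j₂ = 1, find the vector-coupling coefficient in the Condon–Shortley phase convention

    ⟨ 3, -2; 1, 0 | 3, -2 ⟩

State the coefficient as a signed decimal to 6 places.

j₁+j₂−J=1  J+j₁−j₂=5  J−j₁+j₂=1  j₁+j₂+J+1=8
(j₁±m₁, j₂±m₂, J±M) = (1,5,1,1,1,5)
P² = 300
sum k=0..1:
  [0] +1/120 = 1/120
  [1] −1/24 = -1/24
S = -1/30
C² = P²·S² = 1/3 ; C = -0.577350

−√(1/3) ≈ -0.577350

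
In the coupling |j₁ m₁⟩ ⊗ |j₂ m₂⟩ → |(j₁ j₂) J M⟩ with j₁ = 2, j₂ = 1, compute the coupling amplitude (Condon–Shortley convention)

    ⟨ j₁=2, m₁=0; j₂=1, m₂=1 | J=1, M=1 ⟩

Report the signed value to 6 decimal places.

triangle: 2!*2!*0!/5! = 4/120
(j±m)!: 2!*2!*2!*0!*2!*0! = 16
prefactor² = (2J+1)*Δ*N² = 8/5
  k=2: +1/(2!*0!*0!*0!*2!*0!) = 1/4
Σ = 1/4  ⇒  CG² = 8/5*1/4² = 1/10
CG = +√(1/10) = +0.316228

+0.316228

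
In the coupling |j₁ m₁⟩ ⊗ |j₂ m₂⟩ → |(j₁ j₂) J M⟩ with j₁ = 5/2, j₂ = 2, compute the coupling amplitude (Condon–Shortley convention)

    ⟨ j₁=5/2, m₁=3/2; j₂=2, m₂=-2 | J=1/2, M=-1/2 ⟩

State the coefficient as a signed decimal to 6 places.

+0.258199

j₁+j₂−J=4  J+j₁−j₂=1  J−j₁+j₂=0  j₁+j₂+J+1=6
(j₁±m₁, j₂±m₂, J±M) = (4,1,0,4,0,1)
P² = 192/5
sum k=0..0:
  [0] +1/24 = 1/24
S = 1/24
C² = P²·S² = 1/15 ; C = +0.258199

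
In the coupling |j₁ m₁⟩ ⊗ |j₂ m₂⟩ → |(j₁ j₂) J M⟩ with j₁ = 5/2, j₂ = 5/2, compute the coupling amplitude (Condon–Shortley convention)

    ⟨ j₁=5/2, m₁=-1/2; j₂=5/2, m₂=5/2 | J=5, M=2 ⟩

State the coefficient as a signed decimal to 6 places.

triangle: 0!×5!×5!/11! = 14400/39916800
(j±m)!: 2!×3!×5!×0!×7!×3! = 43545600
prefactor² = (2J+1)×Δ×N² = 172800
  k=0: +1/(0!×0!×3!×5!×2!×0!) = 1/1440
Σ = 1/1440  ⇒  CG² = 172800×1/1440² = 1/12
CG = +√(1/12) = +0.288675

+√(1/12) = +0.288675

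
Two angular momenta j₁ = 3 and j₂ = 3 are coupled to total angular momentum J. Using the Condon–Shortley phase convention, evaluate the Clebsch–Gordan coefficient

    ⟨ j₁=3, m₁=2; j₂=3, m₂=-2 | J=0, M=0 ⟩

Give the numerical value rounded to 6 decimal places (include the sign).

j₁+j₂−J=6  J+j₁−j₂=0  J−j₁+j₂=0  j₁+j₂+J+1=7
(j₁±m₁, j₂±m₂, J±M) = (5,1,1,5,0,0)
P² = 14400/7
sum k=1..1:
  [1] −1/120 = -1/120
S = -1/120
C² = P²·S² = 1/7 ; C = -0.377964

-0.377964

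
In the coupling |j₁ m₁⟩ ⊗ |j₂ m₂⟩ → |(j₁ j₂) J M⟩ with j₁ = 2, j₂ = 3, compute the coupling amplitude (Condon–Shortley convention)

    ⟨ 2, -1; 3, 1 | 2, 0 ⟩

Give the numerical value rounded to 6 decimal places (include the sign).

√[5·3!1!3!/8! · 1!3!4!2!2!2!] = √(36/7)
  +(−1)^2/∏(2,1,1,2,0,1)! = 1/4  (running 1/4)
  +(−1)^3/∏(3,0,0,1,1,2)! = -1/12  (running 1/6)
⟨..|..⟩ = √(36/7)·(1/6) = +0.377964

+√(1/7) = +0.377964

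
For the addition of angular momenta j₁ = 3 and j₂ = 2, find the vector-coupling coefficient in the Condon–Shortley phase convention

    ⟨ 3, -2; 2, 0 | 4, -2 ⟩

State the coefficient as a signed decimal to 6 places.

−√(12/35) ≈ -0.585540

√[9·1!5!3!/10! · 1!5!2!2!2!6!] = √(8640/7)
  +(−1)^0/∏(0,1,5,2,0,1)! = 1/240  (running 1/240)
  +(−1)^1/∏(1,0,4,1,1,2)! = -1/48  (running -1/60)
⟨..|..⟩ = √(8640/7)·(-1/60) = -0.585540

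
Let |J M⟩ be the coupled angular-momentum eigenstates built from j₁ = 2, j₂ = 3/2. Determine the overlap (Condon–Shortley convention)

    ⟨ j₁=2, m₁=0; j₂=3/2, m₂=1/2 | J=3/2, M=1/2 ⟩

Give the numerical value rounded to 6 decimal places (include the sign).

j₁+j₂−J=2  J+j₁−j₂=2  J−j₁+j₂=1  j₁+j₂+J+1=6
(j₁±m₁, j₂±m₂, J±M) = (2,2,2,1,2,1)
P² = 16/45
sum k=1..2:
  [1] −1/1 = -1
  [2] +1/4 = 1/4
S = -3/4
C² = P²·S² = 1/5 ; C = -0.447214

-0.447214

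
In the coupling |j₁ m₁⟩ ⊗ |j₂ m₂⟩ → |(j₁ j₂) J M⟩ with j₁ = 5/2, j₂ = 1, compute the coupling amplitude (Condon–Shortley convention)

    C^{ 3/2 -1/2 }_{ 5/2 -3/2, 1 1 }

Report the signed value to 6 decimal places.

triangle: 2!*3!*0!/6! = 12/720
(j±m)!: 1!*4!*2!*0!*1!*2! = 96
prefactor² = (2J+1)*Δ*N² = 32/5
  k=2: +1/(2!*0!*2!*0!*1!*0!) = 1/4
Σ = 1/4  ⇒  CG² = 32/5*1/4² = 2/5
CG = +√(2/5) = +0.632456

+0.632456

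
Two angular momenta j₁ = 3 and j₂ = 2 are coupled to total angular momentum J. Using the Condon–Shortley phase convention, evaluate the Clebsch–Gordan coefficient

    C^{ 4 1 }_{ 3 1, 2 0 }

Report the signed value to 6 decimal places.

+√(3/28) ≈ +0.327327

j₁+j₂−J=1  J+j₁−j₂=5  J−j₁+j₂=3  j₁+j₂+J+1=10
(j₁±m₁, j₂±m₂, J±M) = (4,2,2,2,5,3)
P² = 1728/7
sum k=0..1:
  [0] +1/24 = 1/24
  [1] −1/48 = -1/48
S = 1/48
C² = P²·S² = 3/28 ; C = +0.327327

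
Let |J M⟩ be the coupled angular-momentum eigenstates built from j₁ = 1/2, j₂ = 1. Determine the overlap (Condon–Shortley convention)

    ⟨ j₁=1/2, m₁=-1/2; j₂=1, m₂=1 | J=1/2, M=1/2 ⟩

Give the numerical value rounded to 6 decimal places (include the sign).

j₁+j₂−J=1  J+j₁−j₂=0  J−j₁+j₂=1  j₁+j₂+J+1=3
(j₁±m₁, j₂±m₂, J±M) = (0,1,2,0,1,0)
P² = 2/3
sum k=1..1:
  [1] −1/1 = -1
S = -1
C² = P²·S² = 2/3 ; C = -0.816497

-0.816497  (= −√(2/3))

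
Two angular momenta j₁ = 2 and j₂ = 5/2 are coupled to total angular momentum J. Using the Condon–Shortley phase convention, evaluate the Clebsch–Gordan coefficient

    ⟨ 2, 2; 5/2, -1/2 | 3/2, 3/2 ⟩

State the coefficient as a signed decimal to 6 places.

+0.338062  (= +√(4/35))

√[4·3!1!2!/7! · 4!0!2!3!3!0!] = √(576/35)
  +(−1)^0/∏(0,3,0,2,1,0)! = 1/12  (running 1/12)
⟨..|..⟩ = √(576/35)·(1/12) = +0.338062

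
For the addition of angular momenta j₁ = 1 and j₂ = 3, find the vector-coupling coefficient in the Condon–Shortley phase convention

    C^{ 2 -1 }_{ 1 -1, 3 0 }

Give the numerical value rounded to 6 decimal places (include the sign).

√[5·2!0!4!/7! · 0!2!3!3!1!3!] = √(144/7)
  +(−1)^2/∏(2,0,0,1,0,3)! = 1/12  (running 1/12)
⟨..|..⟩ = √(144/7)·(1/12) = +0.377964

+0.377964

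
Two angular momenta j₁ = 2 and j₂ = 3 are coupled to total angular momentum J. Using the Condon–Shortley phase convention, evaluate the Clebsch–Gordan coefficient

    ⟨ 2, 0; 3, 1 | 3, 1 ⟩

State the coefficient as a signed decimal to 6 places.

triangle: 2!*2!*4!/9! = 96/362880
(j±m)!: 2!*2!*4!*2!*4!*2! = 9216
prefactor² = (2J+1)*Δ*N² = 256/15
  k=0: +1/(0!*2!*2!*4!*0!*0!) = 1/96
  k=1: −1/(1!*1!*1!*3!*1!*1!) = -1/6
  k=2: +1/(2!*0!*0!*2!*2!*2!) = 1/16
Σ = -3/32  ⇒  CG² = 256/15*(-3/32)² = 3/20
CG = −√(3/20) = -0.387298

-0.387298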